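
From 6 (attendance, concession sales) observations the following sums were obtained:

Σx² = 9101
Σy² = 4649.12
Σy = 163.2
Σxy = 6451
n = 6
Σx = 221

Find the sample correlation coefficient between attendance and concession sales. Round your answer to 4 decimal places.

Sxx = Σx² − (Σx)²/n = 9101 − 8140.166667 = 960.833333
Sxy = Σxy − (Σx)(Σy)/n = 6451 − 6011.2 = 439.8
Syy = Σy² − (Σy)²/n = 4649.12 − 4439.04 = 210.08
r = Sxy/√(Sxx·Syy) = 439.8/√(201851.866667) = 439.8/449.279275 = 0.978901

0.9789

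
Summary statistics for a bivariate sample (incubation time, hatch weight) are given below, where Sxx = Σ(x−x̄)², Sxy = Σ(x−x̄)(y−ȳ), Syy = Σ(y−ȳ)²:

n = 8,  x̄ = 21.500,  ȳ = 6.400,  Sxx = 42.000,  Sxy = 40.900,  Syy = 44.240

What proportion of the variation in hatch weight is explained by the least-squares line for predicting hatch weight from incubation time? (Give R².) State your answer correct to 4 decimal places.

R² = Sxy²/(Sxx·Syy) = (40.9)²/(42·44.24) = 0.900290

0.9003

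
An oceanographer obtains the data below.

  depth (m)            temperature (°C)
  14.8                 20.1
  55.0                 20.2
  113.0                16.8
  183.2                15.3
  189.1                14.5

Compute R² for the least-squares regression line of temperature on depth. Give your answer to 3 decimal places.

0.944

n = 5, Σx = 555.1, Σy = 86.9, Σxy = 8851.79, Σx² = 85334.09, Σy² = 1538.63
Sxx = Σx² − (Σx)²/n = 85334.09 − 61627.202 = 23706.888
Sxy = Σxy − (Σx)(Σy)/n = 8851.79 − 9647.638 = -795.848
Syy = Σy² − (Σy)²/n = 1538.63 − 1510.322 = 28.308
R² = Sxy²/(Sxx·Syy) = (-795.848)²/(23706.888·28.308) = 0.943793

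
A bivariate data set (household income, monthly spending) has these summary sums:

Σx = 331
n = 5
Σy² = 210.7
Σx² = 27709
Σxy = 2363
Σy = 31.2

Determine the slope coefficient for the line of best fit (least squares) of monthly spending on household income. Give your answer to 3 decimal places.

0.051

Sxx = Σx² − (Σx)²/n = 27709 − 21912.2 = 5796.8
Sxy = Σxy − (Σx)(Σy)/n = 2363 − 2065.44 = 297.56
b = Sxy/Sxx = 297.56/5796.8 = 0.051332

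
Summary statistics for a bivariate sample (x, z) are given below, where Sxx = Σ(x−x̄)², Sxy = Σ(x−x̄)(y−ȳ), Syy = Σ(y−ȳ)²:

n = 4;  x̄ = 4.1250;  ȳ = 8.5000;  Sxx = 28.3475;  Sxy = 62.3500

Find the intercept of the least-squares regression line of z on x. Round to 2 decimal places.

b = Sxy/Sxx = 62.35/28.3475 = 2.199488
a = ȳ − b·x̄ = 8.5 − 2.199488·4.125 = -0.572890

-0.57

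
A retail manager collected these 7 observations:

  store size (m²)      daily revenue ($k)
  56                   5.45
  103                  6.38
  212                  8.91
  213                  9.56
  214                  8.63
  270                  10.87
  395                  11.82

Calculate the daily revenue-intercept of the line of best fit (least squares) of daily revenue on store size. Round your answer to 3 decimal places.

n = 7, Σx = 1463, Σy = 61.62, Σxy = 14338.16, Σx² = 378779
Sxx = Σx² − (Σx)²/n = 378779 − 305767 = 73012
Sxy = Σxy − (Σx)(Σy)/n = 14338.16 − 12878.58 = 1459.58
b = Sxy/Sxx = 1459.58/73012 = 0.019991
a = ȳ − b·x̄ = 8.802857 − 0.019991·209 = 4.624746

4.625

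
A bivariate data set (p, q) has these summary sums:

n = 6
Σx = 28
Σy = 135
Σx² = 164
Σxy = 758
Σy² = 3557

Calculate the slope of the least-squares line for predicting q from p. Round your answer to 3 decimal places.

3.840

Sxx = Σx² − (Σx)²/n = 164 − 130.666667 = 33.333333
Sxy = Σxy − (Σx)(Σy)/n = 758 − 630 = 128
b = Sxy/Sxx = 128/33.333333 = 3.84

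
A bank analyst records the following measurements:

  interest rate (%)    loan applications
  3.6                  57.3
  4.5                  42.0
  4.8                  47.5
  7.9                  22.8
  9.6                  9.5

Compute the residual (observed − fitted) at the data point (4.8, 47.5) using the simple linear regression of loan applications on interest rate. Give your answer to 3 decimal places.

2.109

n = 5, Σx = 30.4, Σy = 179.1, Σxy = 894.6, Σx² = 210.82
Sxx = Σx² − (Σx)²/n = 210.82 − 184.832 = 25.988
Sxy = Σxy − (Σx)(Σy)/n = 894.6 − 1088.928 = -194.328
b = Sxy/Sxx = -194.328/25.988 = -7.477605
a = ȳ − b·x̄ = 35.82 − (-7.477605)·6.08 = 81.283839
ŷ(4.8) = 81.283839 + (-7.477605)·4.8 = 45.391334
residual = y − ŷ = 47.5 − 45.391334 = 2.108666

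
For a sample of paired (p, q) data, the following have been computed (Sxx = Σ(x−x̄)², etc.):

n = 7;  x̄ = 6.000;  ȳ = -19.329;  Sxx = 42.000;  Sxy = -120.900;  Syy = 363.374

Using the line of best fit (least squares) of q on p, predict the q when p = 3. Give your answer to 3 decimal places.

-10.693

b = Sxy/Sxx = -120.9/42 = -2.878571
a = ȳ − b·x̄ = -19.329 − (-2.878571)·6 = -2.057571
ŷ(3) = a + b·3 = -2.057571 + (-2.878571)·3 = -10.693286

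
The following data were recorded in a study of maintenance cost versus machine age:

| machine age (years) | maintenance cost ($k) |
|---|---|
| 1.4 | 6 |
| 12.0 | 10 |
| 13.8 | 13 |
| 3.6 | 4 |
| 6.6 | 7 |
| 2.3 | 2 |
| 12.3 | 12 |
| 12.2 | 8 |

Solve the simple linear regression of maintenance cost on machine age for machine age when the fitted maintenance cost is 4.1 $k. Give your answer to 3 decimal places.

2.485

n = 8, Σx = 64.2, Σy = 62, Σxy = 618.2, Σx² = 698.34
Sxx = Σx² − (Σx)²/n = 698.34 − 515.205 = 183.135
Sxy = Σxy − (Σx)(Σy)/n = 618.2 − 497.55 = 120.65
b = Sxy/Sxx = 120.65/183.135 = 0.658804
a = ȳ − b·x̄ = 7.75 − 0.658804·8.025 = 2.463101
Set a + b·x = 4.1: x = (4.1 − 2.463101) / 0.658804 = 2.484654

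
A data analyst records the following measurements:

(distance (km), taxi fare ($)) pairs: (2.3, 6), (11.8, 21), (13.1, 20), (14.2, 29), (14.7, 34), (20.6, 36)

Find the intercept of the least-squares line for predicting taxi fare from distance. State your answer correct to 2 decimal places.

2.01

n = 6, Σx = 76.7, Σy = 146, Σxy = 2176.8, Σx² = 1158.23
Sxx = Σx² − (Σx)²/n = 1158.23 − 980.481667 = 177.748333
Sxy = Σxy − (Σx)(Σy)/n = 2176.8 − 1866.366667 = 310.433333
b = Sxy/Sxx = 310.433333/177.748333 = 1.746477
a = ȳ − b·x̄ = 24.333333 − 1.746477·12.783333 = 2.007539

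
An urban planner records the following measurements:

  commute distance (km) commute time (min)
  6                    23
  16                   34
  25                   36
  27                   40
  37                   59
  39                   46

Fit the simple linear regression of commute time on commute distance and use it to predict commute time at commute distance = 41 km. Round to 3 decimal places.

n = 6, Σx = 150, Σy = 238, Σxy = 6639, Σx² = 4536
Sxx = Σx² − (Σx)²/n = 4536 − 3750 = 786
Sxy = Σxy − (Σx)(Σy)/n = 6639 − 5950 = 689
b = Sxy/Sxx = 689/786 = 0.876590
a = ȳ − b·x̄ = 39.666667 − 0.876590·25 = 17.751908
ŷ(41) = a + b·41 = 17.751908 + 0.876590·41 = 53.692112

53.692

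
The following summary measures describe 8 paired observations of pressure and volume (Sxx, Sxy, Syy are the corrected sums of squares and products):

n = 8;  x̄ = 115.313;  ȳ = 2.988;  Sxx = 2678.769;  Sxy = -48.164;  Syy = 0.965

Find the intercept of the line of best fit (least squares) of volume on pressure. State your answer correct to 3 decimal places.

5.061

b = Sxy/Sxx = -48.164/2678.769 = -0.017980
a = ȳ − b·x̄ = 2.988 − (-0.017980)·115.313 = 5.061316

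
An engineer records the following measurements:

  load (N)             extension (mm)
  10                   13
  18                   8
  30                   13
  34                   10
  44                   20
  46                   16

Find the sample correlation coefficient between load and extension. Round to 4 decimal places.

n = 6, Σx = 182, Σy = 80, Σxy = 2620, Σx² = 6532, Σy² = 1158
Sxx = Σx² − (Σx)²/n = 6532 − 5520.666667 = 1011.333333
Sxy = Σxy − (Σx)(Σy)/n = 2620 − 2426.666667 = 193.333333
Syy = Σy² − (Σy)²/n = 1158 − 1066.666667 = 91.333333
r = Sxy/√(Sxx·Syy) = 193.333333/√(92368.444444) = 193.333333/303.921774 = 0.636129

0.6361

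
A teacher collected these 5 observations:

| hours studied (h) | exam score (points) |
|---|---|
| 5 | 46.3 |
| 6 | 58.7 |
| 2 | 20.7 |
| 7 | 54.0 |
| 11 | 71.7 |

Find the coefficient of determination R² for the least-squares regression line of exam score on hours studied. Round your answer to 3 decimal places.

n = 5, Σx = 31, Σy = 251.4, Σxy = 1791.8, Σx² = 235, Σy² = 14074.76
Sxx = Σx² − (Σx)²/n = 235 − 192.2 = 42.8
Sxy = Σxy − (Σx)(Σy)/n = 1791.8 − 1558.68 = 233.12
Syy = Σy² − (Σy)²/n = 14074.76 − 12640.392 = 1434.368
R² = Sxy²/(Sxx·Syy) = (233.12)²/(42.8·1434.368) = 0.885227

0.885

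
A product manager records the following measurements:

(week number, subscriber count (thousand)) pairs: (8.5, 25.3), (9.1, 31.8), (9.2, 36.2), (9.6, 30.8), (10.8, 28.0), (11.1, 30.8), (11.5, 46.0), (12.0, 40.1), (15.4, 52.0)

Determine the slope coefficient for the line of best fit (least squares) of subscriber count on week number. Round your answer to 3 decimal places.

n = 9, Σx = 97.2, Σy = 321, Σxy = 3588.43, Σx² = 1085.12
Sxx = Σx² − (Σx)²/n = 1085.12 − 1049.76 = 35.36
Sxy = Σxy − (Σx)(Σy)/n = 3588.43 − 3466.8 = 121.63
b = Sxy/Sxx = 121.63/35.36 = 3.439762

3.440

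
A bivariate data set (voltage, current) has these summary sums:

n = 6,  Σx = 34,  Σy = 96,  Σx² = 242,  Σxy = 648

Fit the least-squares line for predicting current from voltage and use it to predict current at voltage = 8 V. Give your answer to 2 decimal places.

Sxx = Σx² − (Σx)²/n = 242 − 192.666667 = 49.333333
Sxy = Σxy − (Σx)(Σy)/n = 648 − 544 = 104
b = Sxy/Sxx = 104/49.333333 = 2.108108
a = ȳ − b·x̄ = 16 − 2.108108·5.666667 = 4.054054
ŷ(8) = a + b·8 = 4.054054 + 2.108108·8 = 20.918919

20.92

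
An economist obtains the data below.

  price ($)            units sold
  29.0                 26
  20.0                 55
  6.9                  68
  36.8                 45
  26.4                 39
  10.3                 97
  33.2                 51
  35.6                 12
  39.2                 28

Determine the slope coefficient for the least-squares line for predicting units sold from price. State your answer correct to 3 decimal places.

n = 9, Σx = 237.4, Σy = 421, Σxy = 9225.9, Σx² = 7352.14
Sxx = Σx² − (Σx)²/n = 7352.14 − 6262.084444 = 1090.055556
Sxy = Σxy − (Σx)(Σy)/n = 9225.9 − 11105.044444 = -1879.144444
b = Sxy/Sxx = -1879.144444/1090.055556 = -1.723898

-1.724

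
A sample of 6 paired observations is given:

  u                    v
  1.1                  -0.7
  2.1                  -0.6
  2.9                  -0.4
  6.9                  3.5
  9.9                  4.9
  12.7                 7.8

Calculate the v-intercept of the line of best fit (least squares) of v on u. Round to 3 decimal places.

-2.045

n = 6, Σx = 35.6, Σy = 14.5, Σxy = 168.53, Σx² = 320.94
Sxx = Σx² − (Σx)²/n = 320.94 − 211.226667 = 109.713333
Sxy = Σxy − (Σx)(Σy)/n = 168.53 − 86.033333 = 82.496667
b = Sxy/Sxx = 82.496667/109.713333 = 0.751929
a = ȳ − b·x̄ = 2.416667 − 0.751929·5.933333 = -2.044780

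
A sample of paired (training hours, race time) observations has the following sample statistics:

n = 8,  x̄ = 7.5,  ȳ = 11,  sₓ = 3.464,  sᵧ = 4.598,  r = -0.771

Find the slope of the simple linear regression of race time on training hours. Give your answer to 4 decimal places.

b = r · sᵧ/sₓ = -0.771 · 4.598/3.464 = -1.023400

-1.0234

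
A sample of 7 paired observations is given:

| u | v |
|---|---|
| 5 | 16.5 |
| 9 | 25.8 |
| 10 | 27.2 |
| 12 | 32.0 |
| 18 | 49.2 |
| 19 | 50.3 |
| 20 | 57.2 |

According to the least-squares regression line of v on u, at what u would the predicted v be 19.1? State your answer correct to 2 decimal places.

6.54

n = 7, Σx = 93, Σy = 258.2, Σxy = 3956, Σx² = 1435
Sxx = Σx² − (Σx)²/n = 1435 − 1235.571429 = 199.428571
Sxy = Σxy − (Σx)(Σy)/n = 3956 − 3430.371429 = 525.628571
b = Sxy/Sxx = 525.628571/199.428571 = 2.635673
a = ȳ − b·x̄ = 36.885714 − 2.635673·13.285714 = 1.868911
Set a + b·x = 19.1: x = (19.1 − 1.868911) / 2.635673 = 6.537642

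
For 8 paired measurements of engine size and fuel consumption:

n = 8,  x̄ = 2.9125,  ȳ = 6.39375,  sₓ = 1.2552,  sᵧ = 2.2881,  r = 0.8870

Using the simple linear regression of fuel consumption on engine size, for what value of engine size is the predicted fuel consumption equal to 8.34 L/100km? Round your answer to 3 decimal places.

4.116

b = r · sᵧ/sₓ = 0.887 · 2.2881/1.2552 = 1.616909
a = ȳ − b·x̄ = 6.39375 − 1.616909·2.9125 = 1.684501
Set a + b·x = 8.34: x = (8.34 − 1.684501) / 1.616909 = 4.116185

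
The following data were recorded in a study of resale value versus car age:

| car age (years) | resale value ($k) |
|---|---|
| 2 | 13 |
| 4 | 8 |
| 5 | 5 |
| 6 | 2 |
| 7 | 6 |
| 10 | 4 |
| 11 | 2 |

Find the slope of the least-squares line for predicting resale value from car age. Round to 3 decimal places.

n = 7, Σx = 45, Σy = 40, Σxy = 199, Σx² = 351
Sxx = Σx² − (Σx)²/n = 351 − 289.285714 = 61.714286
Sxy = Σxy − (Σx)(Σy)/n = 199 − 257.142857 = -58.142857
b = Sxy/Sxx = -58.142857/61.714286 = -0.942130

-0.942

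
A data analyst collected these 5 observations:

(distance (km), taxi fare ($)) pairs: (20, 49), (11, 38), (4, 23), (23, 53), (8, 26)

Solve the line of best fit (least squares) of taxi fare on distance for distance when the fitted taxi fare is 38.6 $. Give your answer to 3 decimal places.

n = 5, Σx = 66, Σy = 189, Σxy = 2917, Σx² = 1130
Sxx = Σx² − (Σx)²/n = 1130 − 871.2 = 258.8
Sxy = Σxy − (Σx)(Σy)/n = 2917 − 2494.8 = 422.2
b = Sxy/Sxx = 422.2/258.8 = 1.631376
a = ȳ − b·x̄ = 37.8 − 1.631376·13.2 = 16.265842
Set a + b·x = 38.6: x = (38.6 − 16.265842) / 1.631376 = 13.690384

13.690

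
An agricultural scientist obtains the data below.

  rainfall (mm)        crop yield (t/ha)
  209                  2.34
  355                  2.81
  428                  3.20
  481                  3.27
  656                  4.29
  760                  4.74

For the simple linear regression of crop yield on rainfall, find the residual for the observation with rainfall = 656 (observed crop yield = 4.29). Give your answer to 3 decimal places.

0.065

n = 6, Σx = 2889, Σy = 20.65, Σxy = 10845.72, Σx² = 1592187
Sxx = Σx² − (Σx)²/n = 1592187 − 1391053.5 = 201133.5
Sxy = Σxy − (Σx)(Σy)/n = 10845.72 − 9942.975 = 902.745
b = Sxy/Sxx = 902.745/201133.5 = 0.004488
a = ȳ − b·x̄ = 3.441667 − 0.004488·481.5 = 1.280556
ŷ(656) = 1.280556 + 0.004488·656 = 4.224873
residual = y − ŷ = 4.29 − 4.224873 = 0.065127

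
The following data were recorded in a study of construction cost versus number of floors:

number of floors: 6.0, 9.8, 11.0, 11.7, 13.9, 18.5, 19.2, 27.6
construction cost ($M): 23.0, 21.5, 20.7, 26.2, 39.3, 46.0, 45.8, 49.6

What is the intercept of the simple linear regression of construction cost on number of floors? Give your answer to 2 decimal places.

10.17

n = 8, Σx = 117.7, Σy = 272.1, Σxy = 4528.53, Σx² = 2055.79
Sxx = Σx² − (Σx)²/n = 2055.79 − 1731.66125 = 324.12875
Sxy = Σxy − (Σx)(Σy)/n = 4528.53 − 4003.27125 = 525.25875
b = Sxy/Sxx = 525.25875/324.12875 = 1.620525
a = ȳ − b·x̄ = 34.0125 − 1.620525·14.7125 = 10.170526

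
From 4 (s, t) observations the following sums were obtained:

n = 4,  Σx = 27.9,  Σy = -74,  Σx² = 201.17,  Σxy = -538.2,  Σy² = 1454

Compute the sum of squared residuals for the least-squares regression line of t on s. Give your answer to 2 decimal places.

Sxx = Σx² − (Σx)²/n = 201.17 − 194.6025 = 6.5675
Sxy = Σxy − (Σx)(Σy)/n = -538.2 − (-516.15) = -22.05
Syy = Σy² − (Σy)²/n = 1454 − 1369 = 85
b = Sxy/Sxx = -22.05/6.5675 = -3.357442
SSE = Syy − b·Sxy = 85 − (-3.357442)·(-22.05) = 10.968405

10.97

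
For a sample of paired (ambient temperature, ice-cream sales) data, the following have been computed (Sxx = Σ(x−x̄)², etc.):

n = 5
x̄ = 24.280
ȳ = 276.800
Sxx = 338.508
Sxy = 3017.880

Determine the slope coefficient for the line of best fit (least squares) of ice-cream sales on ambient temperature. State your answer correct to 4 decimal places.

8.9152

b = Sxy/Sxx = 3017.88/338.508 = 8.915240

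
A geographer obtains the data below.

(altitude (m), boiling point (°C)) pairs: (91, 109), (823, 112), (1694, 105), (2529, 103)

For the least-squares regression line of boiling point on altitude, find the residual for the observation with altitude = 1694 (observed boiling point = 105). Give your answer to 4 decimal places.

n = 4, Σx = 5137, Σy = 429, Σxy = 540452, Σx² = 9951087
Sxx = Σx² − (Σx)²/n = 9951087 − 6597192.25 = 3353894.75
Sxy = Σxy − (Σx)(Σy)/n = 540452 − 550943.25 = -10491.25
b = Sxy/Sxx = -10491.25/3353894.75 = -0.003128
a = ȳ − b·x̄ = 107.25 − (-0.003128)·1284.25 = 111.267236
ŷ(1694) = 111.267236 + (-0.003128)·1694 = 105.968269
residual = y − ŷ = 105 − 105.968269 = -0.968269

-0.9683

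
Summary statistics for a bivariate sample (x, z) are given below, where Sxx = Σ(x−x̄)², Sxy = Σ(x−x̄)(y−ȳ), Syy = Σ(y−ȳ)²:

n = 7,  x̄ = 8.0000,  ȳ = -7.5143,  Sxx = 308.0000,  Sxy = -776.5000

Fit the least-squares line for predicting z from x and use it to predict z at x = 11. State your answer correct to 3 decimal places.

b = Sxy/Sxx = -776.5/308 = -2.521104
a = ȳ − b·x̄ = -7.5143 − (-2.521104)·8 = 12.654531
ŷ(11) = a + b·11 = 12.654531 + (-2.521104)·11 = -15.077612

-15.078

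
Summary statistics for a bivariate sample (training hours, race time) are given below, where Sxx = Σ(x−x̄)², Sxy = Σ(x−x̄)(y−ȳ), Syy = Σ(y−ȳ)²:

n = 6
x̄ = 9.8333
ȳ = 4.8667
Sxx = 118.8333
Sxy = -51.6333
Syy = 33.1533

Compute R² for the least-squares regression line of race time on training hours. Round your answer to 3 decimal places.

0.677

R² = Sxy²/(Sxx·Syy) = (-51.6333)²/(118.8333·33.1533) = 0.676698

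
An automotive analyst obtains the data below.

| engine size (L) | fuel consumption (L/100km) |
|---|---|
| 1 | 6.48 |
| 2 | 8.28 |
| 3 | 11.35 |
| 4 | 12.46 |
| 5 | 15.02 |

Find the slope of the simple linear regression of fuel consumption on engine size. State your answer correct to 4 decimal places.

n = 5, Σx = 15, Σy = 53.59, Σxy = 182.03, Σx² = 55
Sxx = Σx² − (Σx)²/n = 55 − 45 = 10
Sxy = Σxy − (Σx)(Σy)/n = 182.03 − 160.77 = 21.26
b = Sxy/Sxx = 21.26/10 = 2.126

2.1260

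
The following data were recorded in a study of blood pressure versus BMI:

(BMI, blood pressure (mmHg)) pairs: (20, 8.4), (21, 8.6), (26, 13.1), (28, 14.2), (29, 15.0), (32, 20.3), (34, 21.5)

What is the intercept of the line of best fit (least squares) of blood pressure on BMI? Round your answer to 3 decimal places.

-11.613

n = 7, Σx = 190, Σy = 101.1, Σxy = 2902.4, Σx² = 5322
Sxx = Σx² − (Σx)²/n = 5322 − 5157.142857 = 164.857143
Sxy = Σxy − (Σx)(Σy)/n = 2902.4 − 2744.142857 = 158.257143
b = Sxy/Sxx = 158.257143/164.857143 = 0.959965
a = ȳ − b·x̄ = 14.442857 − 0.959965·27.142857 = -11.613345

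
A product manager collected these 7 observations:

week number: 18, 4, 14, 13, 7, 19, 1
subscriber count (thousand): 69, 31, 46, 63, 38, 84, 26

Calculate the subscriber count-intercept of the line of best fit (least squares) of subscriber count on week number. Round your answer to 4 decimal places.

n = 7, Σx = 76, Σy = 357, Σxy = 4717, Σx² = 1116
Sxx = Σx² − (Σx)²/n = 1116 − 825.142857 = 290.857143
Sxy = Σxy − (Σx)(Σy)/n = 4717 − 3876 = 841
b = Sxy/Sxx = 841/290.857143 = 2.891454
a = ȳ − b·x̄ = 51 − 2.891454·10.857143 = 19.607073

19.6071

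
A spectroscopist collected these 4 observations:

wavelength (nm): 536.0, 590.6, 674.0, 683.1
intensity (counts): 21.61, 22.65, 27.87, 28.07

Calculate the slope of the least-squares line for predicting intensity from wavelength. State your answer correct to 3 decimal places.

0.047

n = 4, Σx = 2483.7, Σy = 100.2, Σxy = 62919.047, Σx² = 1557005.97
Sxx = Σx² − (Σx)²/n = 1557005.97 − 1542191.4225 = 14814.5475
Sxy = Σxy − (Σx)(Σy)/n = 62919.047 − 62216.685 = 702.362
b = Sxy/Sxx = 702.362/14814.5475 = 0.047410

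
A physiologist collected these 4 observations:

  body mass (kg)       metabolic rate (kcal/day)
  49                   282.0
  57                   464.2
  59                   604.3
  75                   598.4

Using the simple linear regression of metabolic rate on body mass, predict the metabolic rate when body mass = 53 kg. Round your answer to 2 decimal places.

410.99

n = 4, Σx = 240, Σy = 1948.9, Σxy = 120811.1, Σx² = 14756
Sxx = Σx² − (Σx)²/n = 14756 − 14400 = 356
Sxy = Σxy − (Σx)(Σy)/n = 120811.1 − 116934 = 3877.1
b = Sxy/Sxx = 3877.1/356 = 10.890730
a = ȳ − b·x̄ = 487.225 − 10.890730·60 = -166.218820
ŷ(53) = a + b·53 = -166.218820 + 10.890730·53 = 410.989888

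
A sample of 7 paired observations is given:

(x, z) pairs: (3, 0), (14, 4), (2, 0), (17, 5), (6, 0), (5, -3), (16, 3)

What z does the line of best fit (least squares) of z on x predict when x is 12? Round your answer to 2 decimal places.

2.41

n = 7, Σx = 63, Σy = 9, Σxy = 174, Σx² = 815
Sxx = Σx² − (Σx)²/n = 815 − 567 = 248
Sxy = Σxy − (Σx)(Σy)/n = 174 − 81 = 93
b = Sxy/Sxx = 93/248 = 0.375
a = ȳ − b·x̄ = 1.285714 − 0.375·9 = -2.089286
ŷ(12) = a + b·12 = -2.089286 + 0.375·12 = 2.410714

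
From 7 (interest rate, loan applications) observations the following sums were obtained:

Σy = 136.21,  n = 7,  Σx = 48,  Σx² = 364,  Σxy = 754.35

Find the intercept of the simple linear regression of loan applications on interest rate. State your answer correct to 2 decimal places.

Sxx = Σx² − (Σx)²/n = 364 − 329.142857 = 34.857143
Sxy = Σxy − (Σx)(Σy)/n = 754.35 − 934.011429 = -179.661429
b = Sxy/Sxx = -179.661429/34.857143 = -5.154221
a = ȳ − b·x̄ = 19.458571 − (-5.154221)·6.857143 = 54.801803

54.80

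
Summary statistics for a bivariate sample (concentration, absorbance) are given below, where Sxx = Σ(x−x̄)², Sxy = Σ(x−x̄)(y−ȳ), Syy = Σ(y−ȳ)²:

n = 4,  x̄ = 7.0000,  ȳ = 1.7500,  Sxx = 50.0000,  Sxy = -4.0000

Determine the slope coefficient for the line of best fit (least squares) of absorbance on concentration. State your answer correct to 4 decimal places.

b = Sxy/Sxx = -4/50 = -0.08

-0.0800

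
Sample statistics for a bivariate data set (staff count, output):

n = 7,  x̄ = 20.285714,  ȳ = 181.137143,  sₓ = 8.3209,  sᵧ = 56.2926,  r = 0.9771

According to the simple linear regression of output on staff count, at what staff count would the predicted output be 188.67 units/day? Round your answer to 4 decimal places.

21.4253

b = r · sᵧ/sₓ = 0.9771 · 56.2926/8.3209 = 6.610282
a = ȳ − b·x̄ = 181.137143 − 6.610282·20.285714 = 47.042843
Set a + b·x = 188.67: x = (188.67 − 47.042843) / 6.610282 = 21.425281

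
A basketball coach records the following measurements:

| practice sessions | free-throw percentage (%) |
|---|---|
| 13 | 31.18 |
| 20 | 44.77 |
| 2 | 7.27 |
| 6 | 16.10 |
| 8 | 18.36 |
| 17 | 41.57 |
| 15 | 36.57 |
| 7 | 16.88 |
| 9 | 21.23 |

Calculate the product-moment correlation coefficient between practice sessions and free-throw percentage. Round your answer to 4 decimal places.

n = 9, Σx = 97, Σy = 233.93, Σxy = 3123.23, Σx² = 1317, Σy² = 7426.7749
Sxx = Σx² − (Σx)²/n = 1317 − 1045.444444 = 271.555556
Sxy = Σxy − (Σx)(Σy)/n = 3123.23 − 2521.245556 = 601.984444
Syy = Σy² − (Σy)²/n = 7426.7749 − 6080.360544 = 1346.414356
r = Sxy/√(Sxx·Syy) = 601.984444/√(365626.298331) = 601.984444/604.670405 = 0.995558

0.9956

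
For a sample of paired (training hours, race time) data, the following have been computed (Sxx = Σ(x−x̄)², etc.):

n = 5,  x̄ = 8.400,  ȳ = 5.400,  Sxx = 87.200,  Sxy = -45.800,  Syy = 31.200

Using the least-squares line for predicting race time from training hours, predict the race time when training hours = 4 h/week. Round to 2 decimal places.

b = Sxy/Sxx = -45.8/87.2 = -0.525229
a = ȳ − b·x̄ = 5.4 − (-0.525229)·8.4 = 9.811927
ŷ(4) = a + b·4 = 9.811927 + (-0.525229)·4 = 7.711009

7.71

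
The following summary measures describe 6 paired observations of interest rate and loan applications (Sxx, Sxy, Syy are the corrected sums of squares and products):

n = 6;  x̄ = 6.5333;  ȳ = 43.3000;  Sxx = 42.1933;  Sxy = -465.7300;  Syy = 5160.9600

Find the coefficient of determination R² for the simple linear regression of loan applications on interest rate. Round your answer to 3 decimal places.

R² = Sxy²/(Sxx·Syy) = (-465.73)²/(42.1933·5160.96) = 0.996081

0.996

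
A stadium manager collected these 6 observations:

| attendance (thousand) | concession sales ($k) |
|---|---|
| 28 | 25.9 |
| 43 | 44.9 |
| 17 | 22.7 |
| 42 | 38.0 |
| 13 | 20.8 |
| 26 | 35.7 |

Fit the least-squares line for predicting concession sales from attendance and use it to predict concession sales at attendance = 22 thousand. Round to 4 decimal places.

n = 6, Σx = 169, Σy = 188, Σxy = 5836.4, Σx² = 5531
Sxx = Σx² − (Σx)²/n = 5531 − 4760.166667 = 770.833333
Sxy = Σxy − (Σx)(Σy)/n = 5836.4 − 5295.333333 = 541.066667
b = Sxy/Sxx = 541.066667/770.833333 = 0.701924
a = ȳ − b·x̄ = 31.333333 − 0.701924·28.166667 = 11.562465
ŷ(22) = a + b·22 = 11.562465 + 0.701924·22 = 27.0048

27.0048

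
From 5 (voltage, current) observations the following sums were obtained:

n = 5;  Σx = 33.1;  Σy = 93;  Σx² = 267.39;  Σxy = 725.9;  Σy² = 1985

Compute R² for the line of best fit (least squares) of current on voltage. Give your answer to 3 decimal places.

0.987

Sxx = Σx² − (Σx)²/n = 267.39 − 219.122 = 48.268
Sxy = Σxy − (Σx)(Σy)/n = 725.9 − 615.66 = 110.24
Syy = Σy² − (Σy)²/n = 1985 − 1729.8 = 255.2
R² = Sxy²/(Sxx·Syy) = (110.24)²/(48.268·255.2) = 0.986594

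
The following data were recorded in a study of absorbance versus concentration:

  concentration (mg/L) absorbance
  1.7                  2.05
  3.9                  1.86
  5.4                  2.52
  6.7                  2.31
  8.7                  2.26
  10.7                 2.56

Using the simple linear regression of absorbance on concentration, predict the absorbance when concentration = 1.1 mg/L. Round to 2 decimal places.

n = 6, Σx = 37.1, Σy = 13.56, Σxy = 86.878, Σx² = 282.33
Sxx = Σx² − (Σx)²/n = 282.33 − 229.401667 = 52.928333
Sxy = Σxy − (Σx)(Σy)/n = 86.878 − 83.846 = 3.032
b = Sxy/Sxx = 3.032/52.928333 = 0.057285
a = ȳ − b·x̄ = 2.26 − 0.057285·6.183333 = 1.905788
ŷ(1.1) = a + b·1.1 = 1.905788 + 0.057285·1.1 = 1.968801

1.97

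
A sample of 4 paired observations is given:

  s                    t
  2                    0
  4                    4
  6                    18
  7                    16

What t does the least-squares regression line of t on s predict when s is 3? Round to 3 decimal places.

n = 4, Σx = 19, Σy = 38, Σxy = 236, Σx² = 105
Sxx = Σx² − (Σx)²/n = 105 − 90.25 = 14.75
Sxy = Σxy − (Σx)(Σy)/n = 236 − 180.5 = 55.5
b = Sxy/Sxx = 55.5/14.75 = 3.762712
a = ȳ − b·x̄ = 9.5 − 3.762712·4.75 = -8.372881
ŷ(3) = a + b·3 = -8.372881 + 3.762712·3 = 2.915254

2.915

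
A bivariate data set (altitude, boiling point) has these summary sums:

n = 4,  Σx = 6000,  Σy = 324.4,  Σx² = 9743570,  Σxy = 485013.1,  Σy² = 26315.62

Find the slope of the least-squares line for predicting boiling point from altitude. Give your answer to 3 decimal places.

-0.002

Sxx = Σx² − (Σx)²/n = 9743570 − 9000000 = 743570
Sxy = Σxy − (Σx)(Σy)/n = 485013.1 − 486600 = -1586.9
b = Sxy/Sxx = -1586.9/743570 = -0.002134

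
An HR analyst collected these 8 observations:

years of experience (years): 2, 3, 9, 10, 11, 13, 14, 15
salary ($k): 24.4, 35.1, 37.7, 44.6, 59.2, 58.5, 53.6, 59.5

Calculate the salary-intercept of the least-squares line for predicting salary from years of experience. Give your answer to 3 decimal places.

22.628

n = 8, Σx = 77, Σy = 372.6, Σxy = 3994, Σx² = 905
Sxx = Σx² − (Σx)²/n = 905 − 741.125 = 163.875
Sxy = Σxy − (Σx)(Σy)/n = 3994 − 3586.275 = 407.725
b = Sxy/Sxx = 407.725/163.875 = 2.488024
a = ȳ − b·x̄ = 46.575 − 2.488024·9.625 = 22.627765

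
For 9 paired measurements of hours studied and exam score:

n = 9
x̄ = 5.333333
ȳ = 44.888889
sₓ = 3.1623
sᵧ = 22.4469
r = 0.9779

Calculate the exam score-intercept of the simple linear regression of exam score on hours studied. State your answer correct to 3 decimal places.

7.868

b = r · sᵧ/sₓ = 0.9779 · 22.4469/3.1623 = 6.941411
a = ȳ − b·x̄ = 44.888889 − 6.941411·5.333333 = 7.868033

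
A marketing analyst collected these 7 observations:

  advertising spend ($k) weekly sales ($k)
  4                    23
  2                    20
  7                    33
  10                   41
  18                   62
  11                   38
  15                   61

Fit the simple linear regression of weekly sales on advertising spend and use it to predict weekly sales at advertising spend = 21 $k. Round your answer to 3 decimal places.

n = 7, Σx = 67, Σy = 278, Σxy = 3222, Σx² = 839
Sxx = Σx² − (Σx)²/n = 839 − 641.285714 = 197.714286
Sxy = Σxy − (Σx)(Σy)/n = 3222 − 2660.857143 = 561.142857
b = Sxy/Sxx = 561.142857/197.714286 = 2.838150
a = ȳ − b·x̄ = 39.714286 − 2.838150·9.571429 = 12.549133
ŷ(21) = a + b·21 = 12.549133 + 2.838150·21 = 72.150289

72.150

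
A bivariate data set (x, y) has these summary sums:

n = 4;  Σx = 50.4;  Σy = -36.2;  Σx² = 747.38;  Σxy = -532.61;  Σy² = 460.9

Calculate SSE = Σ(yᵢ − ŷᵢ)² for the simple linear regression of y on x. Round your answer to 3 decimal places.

Sxx = Σx² − (Σx)²/n = 747.38 − 635.04 = 112.34
Sxy = Σxy − (Σx)(Σy)/n = -532.61 − (-456.12) = -76.49
Syy = Σy² − (Σy)²/n = 460.9 − 327.61 = 133.29
b = Sxy/Sxx = -76.49/112.34 = -0.680879
SSE = Syy − b·Sxy = 133.29 − (-0.680879)·(-76.49) = 81.209529

81.210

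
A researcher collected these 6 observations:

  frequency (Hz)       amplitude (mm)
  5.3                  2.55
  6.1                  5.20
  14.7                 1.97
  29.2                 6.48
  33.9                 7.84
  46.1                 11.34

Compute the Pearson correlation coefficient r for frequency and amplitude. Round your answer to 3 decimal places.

n = 6, Σx = 135.3, Σy = 35.38, Σxy = 1051.96, Σx² = 4408.45, Σy² = 269.475
Sxx = Σx² − (Σx)²/n = 4408.45 − 3051.015 = 1357.435
Sxy = Σxy − (Σx)(Σy)/n = 1051.96 − 797.819 = 254.141
Syy = Σy² − (Σy)²/n = 269.475 − 208.624067 = 60.850933
r = Sxy/√(Sxx·Syy) = 254.141/√(82601.186689) = 254.141/287.404222 = 0.884263

0.884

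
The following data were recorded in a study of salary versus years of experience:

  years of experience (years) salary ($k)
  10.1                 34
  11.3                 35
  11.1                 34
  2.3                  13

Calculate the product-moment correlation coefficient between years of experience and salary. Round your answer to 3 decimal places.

0.995

n = 4, Σx = 34.8, Σy = 116, Σxy = 1146.2, Σx² = 358.2, Σy² = 3706
Sxx = Σx² − (Σx)²/n = 358.2 − 302.76 = 55.44
Sxy = Σxy − (Σx)(Σy)/n = 1146.2 − 1009.2 = 137
Syy = Σy² − (Σy)²/n = 3706 − 3364 = 342
r = Sxy/√(Sxx·Syy) = 137/√(18960.48) = 137/137.697059 = 0.994938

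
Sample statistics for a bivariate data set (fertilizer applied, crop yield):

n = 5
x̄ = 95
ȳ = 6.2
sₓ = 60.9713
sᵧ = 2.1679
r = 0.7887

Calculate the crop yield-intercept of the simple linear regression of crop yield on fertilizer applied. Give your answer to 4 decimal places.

b = r · sᵧ/sₓ = 0.7887 · 2.1679/60.9713 = 0.028043
a = ȳ − b·x̄ = 6.2 − 0.028043·95 = 3.535908

3.5359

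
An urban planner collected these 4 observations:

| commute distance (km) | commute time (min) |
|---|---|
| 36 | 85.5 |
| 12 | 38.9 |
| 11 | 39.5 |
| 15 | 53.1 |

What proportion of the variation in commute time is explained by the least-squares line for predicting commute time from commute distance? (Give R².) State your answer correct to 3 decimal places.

0.971

n = 4, Σx = 74, Σy = 217, Σxy = 4775.8, Σx² = 1786, Σy² = 13203.32
Sxx = Σx² − (Σx)²/n = 1786 − 1369 = 417
Sxy = Σxy − (Σx)(Σy)/n = 4775.8 − 4014.5 = 761.3
Syy = Σy² − (Σy)²/n = 13203.32 − 11772.25 = 1431.07
R² = Sxy²/(Sxx·Syy) = (761.3)²/(417·1431.07) = 0.971214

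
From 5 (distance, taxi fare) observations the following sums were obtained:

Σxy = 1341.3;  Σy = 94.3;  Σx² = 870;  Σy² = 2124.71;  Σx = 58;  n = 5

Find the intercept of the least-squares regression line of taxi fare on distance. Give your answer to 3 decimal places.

Sxx = Σx² − (Σx)²/n = 870 − 672.8 = 197.2
Sxy = Σxy − (Σx)(Σy)/n = 1341.3 − 1093.88 = 247.42
b = Sxy/Sxx = 247.42/197.2 = 1.254665
a = ȳ − b·x̄ = 18.86 − 1.254665·11.6 = 4.305882

4.306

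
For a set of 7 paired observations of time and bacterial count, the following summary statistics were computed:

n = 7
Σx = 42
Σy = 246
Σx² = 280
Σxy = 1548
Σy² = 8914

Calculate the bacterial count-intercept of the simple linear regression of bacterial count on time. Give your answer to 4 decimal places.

19.7143

Sxx = Σx² − (Σx)²/n = 280 − 252 = 28
Sxy = Σxy − (Σx)(Σy)/n = 1548 − 1476 = 72
b = Sxy/Sxx = 72/28 = 2.571429
a = ȳ − b·x̄ = 35.142857 − 2.571429·6 = 19.714286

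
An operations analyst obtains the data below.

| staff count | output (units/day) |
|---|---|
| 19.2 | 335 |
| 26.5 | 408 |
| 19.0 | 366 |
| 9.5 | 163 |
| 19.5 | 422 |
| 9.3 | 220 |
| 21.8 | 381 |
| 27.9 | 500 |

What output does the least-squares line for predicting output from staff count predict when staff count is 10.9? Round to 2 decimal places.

n = 8, Σx = 152.7, Σy = 2795, Σxy = 58277.3, Σx² = 3242.53
Sxx = Σx² − (Σx)²/n = 3242.53 − 2914.66125 = 327.86875
Sxy = Σxy − (Σx)(Σy)/n = 58277.3 − 53349.5625 = 4927.7375
b = Sxy/Sxx = 4927.7375/327.86875 = 15.029604
a = ȳ − b·x̄ = 349.375 − 15.029604·19.0875 = 62.497432
ŷ(10.9) = a + b·10.9 = 62.497432 + 15.029604·10.9 = 226.320117

226.32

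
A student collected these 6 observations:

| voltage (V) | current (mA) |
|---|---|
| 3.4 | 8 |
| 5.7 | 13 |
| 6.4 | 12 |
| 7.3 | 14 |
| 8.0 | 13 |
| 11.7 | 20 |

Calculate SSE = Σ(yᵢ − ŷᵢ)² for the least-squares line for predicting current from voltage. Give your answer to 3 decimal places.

n = 6, Σx = 42.5, Σy = 80, Σxy = 618.3, Σx² = 339.19, Σy² = 1142
Sxx = Σx² − (Σx)²/n = 339.19 − 301.041667 = 38.148333
Sxy = Σxy − (Σx)(Σy)/n = 618.3 − 566.666667 = 51.633333
Syy = Σy² − (Σy)²/n = 1142 − 1066.666667 = 75.333333
b = Sxy/Sxx = 51.633333/38.148333 = 1.353489
SSE = Syy − b·Sxy = 75.333333 − 1.353489·51.633333 = 5.448207

5.448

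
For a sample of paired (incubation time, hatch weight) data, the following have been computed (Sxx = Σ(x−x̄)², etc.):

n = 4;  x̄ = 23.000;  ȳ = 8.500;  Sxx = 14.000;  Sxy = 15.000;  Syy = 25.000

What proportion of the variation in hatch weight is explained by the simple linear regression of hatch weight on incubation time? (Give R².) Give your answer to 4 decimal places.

0.6429

R² = Sxy²/(Sxx·Syy) = (15)²/(14·25) = 0.642857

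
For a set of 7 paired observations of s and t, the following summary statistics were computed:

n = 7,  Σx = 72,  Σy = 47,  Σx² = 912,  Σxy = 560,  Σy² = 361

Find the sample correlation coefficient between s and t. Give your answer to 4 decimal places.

0.8677

Sxx = Σx² − (Σx)²/n = 912 − 740.571429 = 171.428571
Sxy = Σxy − (Σx)(Σy)/n = 560 − 483.428571 = 76.571429
Syy = Σy² − (Σy)²/n = 361 − 315.571429 = 45.428571
r = Sxy/√(Sxx·Syy) = 76.571429/√(7787.755102) = 76.571429/88.248258 = 0.867682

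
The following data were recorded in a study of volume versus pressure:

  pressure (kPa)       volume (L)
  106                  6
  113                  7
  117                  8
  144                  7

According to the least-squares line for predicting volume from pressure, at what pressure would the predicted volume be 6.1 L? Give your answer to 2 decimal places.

52.09

n = 4, Σx = 480, Σy = 28, Σxy = 3371, Σx² = 58430
Sxx = Σx² − (Σx)²/n = 58430 − 57600 = 830
Sxy = Σxy − (Σx)(Σy)/n = 3371 − 3360 = 11
b = Sxy/Sxx = 11/830 = 0.013253
a = ȳ − b·x̄ = 7 − 0.013253·120 = 5.409639
Set a + b·x = 6.1: x = (6.1 − 5.409639) / 0.013253 = 52.090909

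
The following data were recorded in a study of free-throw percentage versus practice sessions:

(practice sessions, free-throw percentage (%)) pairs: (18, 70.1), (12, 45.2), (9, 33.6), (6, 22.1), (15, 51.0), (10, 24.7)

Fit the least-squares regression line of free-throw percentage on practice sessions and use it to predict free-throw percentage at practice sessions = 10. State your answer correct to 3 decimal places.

n = 6, Σx = 70, Σy = 246.7, Σxy = 3251.2, Σx² = 910
Sxx = Σx² − (Σx)²/n = 910 − 816.666667 = 93.333333
Sxy = Σxy − (Σx)(Σy)/n = 3251.2 − 2878.166667 = 373.033333
b = Sxy/Sxx = 373.033333/93.333333 = 3.996786
a = ȳ − b·x̄ = 41.116667 − 3.996786·11.666667 = -5.5125
ŷ(10) = a + b·10 = -5.5125 + 3.996786·10 = 34.455357

34.455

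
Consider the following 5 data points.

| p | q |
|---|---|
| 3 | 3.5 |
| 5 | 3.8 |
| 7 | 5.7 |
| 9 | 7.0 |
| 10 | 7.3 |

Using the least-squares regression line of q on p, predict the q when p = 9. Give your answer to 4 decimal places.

6.7854

n = 5, Σx = 34, Σy = 27.3, Σxy = 205.4, Σx² = 264
Sxx = Σx² − (Σx)²/n = 264 − 231.2 = 32.8
Sxy = Σxy − (Σx)(Σy)/n = 205.4 − 185.64 = 19.76
b = Sxy/Sxx = 19.76/32.8 = 0.602439
a = ȳ − b·x̄ = 5.46 − 0.602439·6.8 = 1.363415
ŷ(9) = a + b·9 = 1.363415 + 0.602439·9 = 6.785366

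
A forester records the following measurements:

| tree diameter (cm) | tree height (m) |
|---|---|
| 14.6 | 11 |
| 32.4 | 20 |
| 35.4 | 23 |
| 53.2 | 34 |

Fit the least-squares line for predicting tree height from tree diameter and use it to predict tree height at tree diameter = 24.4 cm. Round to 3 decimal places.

16.316

n = 4, Σx = 135.6, Σy = 88, Σxy = 3431.6, Σx² = 5346.32
Sxx = Σx² − (Σx)²/n = 5346.32 − 4596.84 = 749.48
Sxy = Σxy − (Σx)(Σy)/n = 3431.6 − 2983.2 = 448.4
b = Sxy/Sxx = 448.4/749.48 = 0.598281
a = ȳ − b·x̄ = 22 − 0.598281·33.9 = 1.718258
ŷ(24.4) = a + b·24.4 = 1.718258 + 0.598281·24.4 = 16.316326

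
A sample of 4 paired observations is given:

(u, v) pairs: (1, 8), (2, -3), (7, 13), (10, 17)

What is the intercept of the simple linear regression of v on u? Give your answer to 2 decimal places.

n = 4, Σx = 20, Σy = 35, Σxy = 263, Σx² = 154
Sxx = Σx² − (Σx)²/n = 154 − 100 = 54
Sxy = Σxy − (Σx)(Σy)/n = 263 − 175 = 88
b = Sxy/Sxx = 88/54 = 1.629630
a = ȳ − b·x̄ = 8.75 − 1.629630·5 = 0.601852

0.60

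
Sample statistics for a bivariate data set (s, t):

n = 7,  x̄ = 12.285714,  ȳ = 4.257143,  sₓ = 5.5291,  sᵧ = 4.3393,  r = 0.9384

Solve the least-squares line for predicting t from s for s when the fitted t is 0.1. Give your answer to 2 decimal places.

b = r · sᵧ/sₓ = 0.9384 · 4.3393/5.5291 = 0.736467
a = ȳ − b·x̄ = 4.257143 − 0.736467·12.285714 = -4.790879
Set a + b·x = 0.1: x = (0.1 − (-4.790879)) / 0.736467 = 6.641003

6.64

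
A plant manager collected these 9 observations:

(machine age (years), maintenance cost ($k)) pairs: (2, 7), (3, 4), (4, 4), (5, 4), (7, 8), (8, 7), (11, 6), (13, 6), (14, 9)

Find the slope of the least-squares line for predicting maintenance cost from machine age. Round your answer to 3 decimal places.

0.224

n = 9, Σx = 67, Σy = 55, Σxy = 444, Σx² = 653
Sxx = Σx² − (Σx)²/n = 653 − 498.777778 = 154.222222
Sxy = Σxy − (Σx)(Σy)/n = 444 − 409.444444 = 34.555556
b = Sxy/Sxx = 34.555556/154.222222 = 0.224063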